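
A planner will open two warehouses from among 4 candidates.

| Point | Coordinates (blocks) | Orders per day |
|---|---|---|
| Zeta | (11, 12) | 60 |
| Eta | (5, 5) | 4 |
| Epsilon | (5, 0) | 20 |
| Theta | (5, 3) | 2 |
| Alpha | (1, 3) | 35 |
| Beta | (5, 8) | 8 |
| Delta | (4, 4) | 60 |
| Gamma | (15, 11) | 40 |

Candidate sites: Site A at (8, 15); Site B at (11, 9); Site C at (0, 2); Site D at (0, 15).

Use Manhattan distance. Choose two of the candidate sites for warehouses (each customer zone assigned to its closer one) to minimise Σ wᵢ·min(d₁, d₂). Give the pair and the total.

Evaluate every pair (each demand assigned to the nearer of the two):
  {Site B, Site C}: total = 1090
  {Site A, Site C}: total = 1494
  {Site B, Site D}: total = 2015
  {Site A, Site B}: total = 2120
  {Site C, Site D}: total = 2302
  {Site A, Site D}: total = 2677
Best pair: {Site B, Site C} with total 1090.

{Site B, Site C}, total 1090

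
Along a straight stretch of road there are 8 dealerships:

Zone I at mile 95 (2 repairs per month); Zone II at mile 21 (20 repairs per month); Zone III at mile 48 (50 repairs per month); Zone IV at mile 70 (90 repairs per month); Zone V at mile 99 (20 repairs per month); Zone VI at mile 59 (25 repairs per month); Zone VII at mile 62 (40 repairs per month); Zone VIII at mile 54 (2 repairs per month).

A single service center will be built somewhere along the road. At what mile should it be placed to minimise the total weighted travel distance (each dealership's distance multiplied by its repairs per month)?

x = 62

For a sum of weighted absolute distances on a line, the optimum is the weighted median (not the mean). Total weight W = 249; half-weight = 124.5.
Sort by position and accumulate weight:
  mile 21 (Zone II, w=20) → cum 20
  mile 48 (Zone III, w=50) → cum 70
  mile 54 (Zone VIII, w=2) → cum 72
  mile 59 (Zone VI, w=25) → cum 97
  mile 62 (Zone VII, w=40) → cum 137  ≥ 124.5 → median here
  mile 70 (Zone IV, w=90) → cum 227
  mile 95 (Zone I, w=2) → cum 229
  mile 99 (Zone V, w=20) → cum 249
Optimal location: mile 62.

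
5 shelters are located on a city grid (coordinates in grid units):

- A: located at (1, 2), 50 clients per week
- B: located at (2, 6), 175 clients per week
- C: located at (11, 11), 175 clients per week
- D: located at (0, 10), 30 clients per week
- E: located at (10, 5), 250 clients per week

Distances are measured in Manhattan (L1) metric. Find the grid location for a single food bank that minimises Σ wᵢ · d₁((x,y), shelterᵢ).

Manhattan distance separates: Σwᵢ(|x−xᵢ|+|y−yᵢ|) = Σwᵢ|x−xᵢ| + Σwᵢ|y−yᵢ|, so x and y are optimised independently as 1-D weighted medians.
Total weight W = 680; half = 340.
x-coordinate, sorted with cumulative weight:
  x=0 (D, w=30) cum 30
  x=1 (A, w=50) cum 80
  x=2 (B, w=175) cum 255
  x=10 (E, w=250) cum 505  ← median
  x=11 (C, w=175) cum 680
⇒ x* = 10
y-coordinate, sorted with cumulative weight:
  y=2 (A, w=50) cum 50
  y=5 (E, w=250) cum 300
  y=6 (B, w=175) cum 475  ← median
  y=10 (D, w=30) cum 505
  y=11 (C, w=175) cum 680
⇒ y* = 6

(10, 6)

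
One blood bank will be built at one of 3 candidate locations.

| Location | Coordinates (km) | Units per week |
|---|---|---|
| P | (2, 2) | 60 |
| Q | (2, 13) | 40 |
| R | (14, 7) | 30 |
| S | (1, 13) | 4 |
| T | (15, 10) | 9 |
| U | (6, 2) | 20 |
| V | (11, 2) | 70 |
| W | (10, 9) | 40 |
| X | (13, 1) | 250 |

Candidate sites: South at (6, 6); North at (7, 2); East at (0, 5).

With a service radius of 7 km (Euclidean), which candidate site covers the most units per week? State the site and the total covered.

North, covering 400

Coverage radius r = 7 km; a point is covered iff (Δx)²+(Δy)² ≤ 7² = 49.
  South (6, 6): covers {P, U, V, W} → 190
  North (7, 2): covers {P, U, V, X} → 400
  East (0, 5): covers {P, U} → 80
Maximum coverage at North: 400 units per week.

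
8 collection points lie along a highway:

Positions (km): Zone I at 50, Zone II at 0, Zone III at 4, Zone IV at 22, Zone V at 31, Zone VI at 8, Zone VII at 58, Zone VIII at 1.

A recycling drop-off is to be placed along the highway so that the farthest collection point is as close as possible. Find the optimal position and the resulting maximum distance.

The 1-center on a line is the midpoint of the two extreme points: leftmost at 0, rightmost at 58.
Optimal location = (0 + 58)/2 = 29; maximum distance = (58 − 0)/2 = 29.

location 29, max distance 29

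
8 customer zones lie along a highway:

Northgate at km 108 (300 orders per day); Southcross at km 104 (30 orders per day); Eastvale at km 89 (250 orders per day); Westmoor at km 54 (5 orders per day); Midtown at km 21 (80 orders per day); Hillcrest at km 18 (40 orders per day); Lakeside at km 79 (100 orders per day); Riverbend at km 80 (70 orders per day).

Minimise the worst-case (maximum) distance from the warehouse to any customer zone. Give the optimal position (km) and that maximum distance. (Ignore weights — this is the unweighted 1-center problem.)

location 63, max distance 45

The 1-center on a line is the midpoint of the two extreme points: leftmost at 18, rightmost at 108.
Optimal location = (18 + 108)/2 = 63; maximum distance = (108 − 18)/2 = 45.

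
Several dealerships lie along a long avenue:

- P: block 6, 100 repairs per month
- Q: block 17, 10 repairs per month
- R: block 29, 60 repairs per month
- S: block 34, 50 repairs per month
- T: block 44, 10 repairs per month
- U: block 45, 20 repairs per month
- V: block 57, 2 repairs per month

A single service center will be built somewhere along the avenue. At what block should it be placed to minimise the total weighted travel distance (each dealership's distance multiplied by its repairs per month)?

For a sum of weighted absolute distances on a line, the optimum is the weighted median (not the mean). Total weight W = 252; half-weight = 126.
Sort by position and accumulate weight:
  block 6 (P, w=100) → cum 100
  block 17 (Q, w=10) → cum 110
  block 29 (R, w=60) → cum 170  ≥ 126 → median here
  block 34 (S, w=50) → cum 220
  block 44 (T, w=10) → cum 230
  block 45 (U, w=20) → cum 250
  block 57 (V, w=2) → cum 252
Optimal location: block 29.

x = 29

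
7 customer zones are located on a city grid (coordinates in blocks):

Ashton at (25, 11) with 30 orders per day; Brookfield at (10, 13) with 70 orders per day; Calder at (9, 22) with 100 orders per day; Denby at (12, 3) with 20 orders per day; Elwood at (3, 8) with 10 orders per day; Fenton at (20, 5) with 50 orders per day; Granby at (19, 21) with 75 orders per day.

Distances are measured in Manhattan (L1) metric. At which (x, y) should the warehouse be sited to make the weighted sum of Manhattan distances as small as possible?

(10, 13)

Manhattan distance separates: Σwᵢ(|x−xᵢ|+|y−yᵢ|) = Σwᵢ|x−xᵢ| + Σwᵢ|y−yᵢ|, so x and y are optimised independently as 1-D weighted medians.
Total weight W = 355; half = 177.5.
x-coordinate, sorted with cumulative weight:
  x=3 (Elwood, w=10) cum 10
  x=9 (Calder, w=100) cum 110
  x=10 (Brookfield, w=70) cum 180  ← median
  x=12 (Denby, w=20) cum 200
  x=19 (Granby, w=75) cum 275
  x=20 (Fenton, w=50) cum 325
  x=25 (Ashton, w=30) cum 355
⇒ x* = 10
y-coordinate, sorted with cumulative weight:
  y=3 (Denby, w=20) cum 20
  y=5 (Fenton, w=50) cum 70
  y=8 (Elwood, w=10) cum 80
  y=11 (Ashton, w=30) cum 110
  y=13 (Brookfield, w=70) cum 180  ← median
  y=21 (Granby, w=75) cum 255
  y=22 (Calder, w=100) cum 355
⇒ y* = 13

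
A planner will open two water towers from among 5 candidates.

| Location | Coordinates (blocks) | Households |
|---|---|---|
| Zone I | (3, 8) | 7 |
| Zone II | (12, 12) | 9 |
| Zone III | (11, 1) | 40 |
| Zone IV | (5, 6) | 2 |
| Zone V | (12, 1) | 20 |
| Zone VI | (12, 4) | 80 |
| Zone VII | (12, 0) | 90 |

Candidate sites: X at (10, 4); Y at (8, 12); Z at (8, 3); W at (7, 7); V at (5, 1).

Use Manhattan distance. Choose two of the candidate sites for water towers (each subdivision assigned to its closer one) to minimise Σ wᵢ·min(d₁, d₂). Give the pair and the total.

Evaluate every pair (each demand assigned to the nearer of the two):
  {X, Y}: total = 1073
  {X, W}: total = 1091
  {X, V}: total = 1123
  {X, Z}: total = 1132
  {Y, Z}: total = 1461
  {Z, W}: total = 1481
  {Z, V}: total = 1540
  {W, V}: total = 1871
  {Y, V}: total = 2009
  {Y, W}: total = 2417
Best pair: {X, Y} with total 1073.

{X, Y}, total 1073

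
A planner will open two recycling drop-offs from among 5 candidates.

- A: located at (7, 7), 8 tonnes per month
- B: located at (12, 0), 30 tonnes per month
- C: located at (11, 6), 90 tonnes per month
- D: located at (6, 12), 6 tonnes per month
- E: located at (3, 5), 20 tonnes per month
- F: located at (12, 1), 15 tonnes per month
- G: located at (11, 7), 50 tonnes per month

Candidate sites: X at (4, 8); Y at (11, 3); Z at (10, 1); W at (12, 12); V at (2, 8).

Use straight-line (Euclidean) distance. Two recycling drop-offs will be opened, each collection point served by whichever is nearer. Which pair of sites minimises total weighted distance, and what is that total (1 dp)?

{X, Y}, total 713.8

Evaluate every pair (each demand assigned to the nearer of the two):
  {X, Y}: total = 713.8
  {Y, V}: total = 736.4
  {Y, Z}: total = 835.4
  {Y, W}: total = 844.6
  {X, Z}: total = 975.5
  {Z, V}: total = 998.1
  {Z, W}: total = 1061.9
  {X, W}: total = 1416.6
  {W, V}: total = 1465.4
  {X, V}: total = 1623.0
Best pair: {X, Y} with total 713.8.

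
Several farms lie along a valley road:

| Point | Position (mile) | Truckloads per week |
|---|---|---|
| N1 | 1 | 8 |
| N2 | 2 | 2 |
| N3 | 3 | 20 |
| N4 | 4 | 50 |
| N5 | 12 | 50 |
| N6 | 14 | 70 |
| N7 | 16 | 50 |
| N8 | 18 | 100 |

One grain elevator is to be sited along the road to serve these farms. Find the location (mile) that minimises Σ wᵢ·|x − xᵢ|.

x = 14

For a sum of weighted absolute distances on a line, the optimum is the weighted median (not the mean). Total weight W = 350; half-weight = 175.
Sort by position and accumulate weight:
  mile 1 (N1, w=8) → cum 8
  mile 2 (N2, w=2) → cum 10
  mile 3 (N3, w=20) → cum 30
  mile 4 (N4, w=50) → cum 80
  mile 12 (N5, w=50) → cum 130
  mile 14 (N6, w=70) → cum 200  ≥ 175 → median here
  mile 16 (N7, w=50) → cum 250
  mile 18 (N8, w=100) → cum 350
Optimal location: mile 14.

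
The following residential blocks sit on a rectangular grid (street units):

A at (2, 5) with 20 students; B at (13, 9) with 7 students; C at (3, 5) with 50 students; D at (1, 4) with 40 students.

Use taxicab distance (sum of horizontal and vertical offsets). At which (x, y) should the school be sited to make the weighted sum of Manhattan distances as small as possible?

(2, 5)

Manhattan distance separates: Σwᵢ(|x−xᵢ|+|y−yᵢ|) = Σwᵢ|x−xᵢ| + Σwᵢ|y−yᵢ|, so x and y are optimised independently as 1-D weighted medians.
Total weight W = 117; half = 58.5.
x-coordinate, sorted with cumulative weight:
  x=1 (D, w=40) cum 40
  x=2 (A, w=20) cum 60  ← median
  x=3 (C, w=50) cum 110
  x=13 (B, w=7) cum 117
⇒ x* = 2
y-coordinate, sorted with cumulative weight:
  y=4 (D, w=40) cum 40
  y=5 (A, w=20) cum 60  ← median
  y=5 (C, w=50) cum 110
  y=9 (B, w=7) cum 117
⇒ y* = 5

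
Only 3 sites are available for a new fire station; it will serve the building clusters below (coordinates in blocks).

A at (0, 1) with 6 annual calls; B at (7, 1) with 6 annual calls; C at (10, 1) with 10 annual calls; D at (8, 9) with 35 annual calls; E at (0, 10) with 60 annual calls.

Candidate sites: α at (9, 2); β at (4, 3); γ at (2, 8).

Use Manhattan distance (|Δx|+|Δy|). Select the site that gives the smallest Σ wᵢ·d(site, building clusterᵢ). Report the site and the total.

Total weighted distance at each candidate:
  α (9, 2): total = 1398
  β (4, 3): total = 1156
  γ (2, 8): total = 761
Minimum is at γ with total 761 blocks.

γ, total 761 blocks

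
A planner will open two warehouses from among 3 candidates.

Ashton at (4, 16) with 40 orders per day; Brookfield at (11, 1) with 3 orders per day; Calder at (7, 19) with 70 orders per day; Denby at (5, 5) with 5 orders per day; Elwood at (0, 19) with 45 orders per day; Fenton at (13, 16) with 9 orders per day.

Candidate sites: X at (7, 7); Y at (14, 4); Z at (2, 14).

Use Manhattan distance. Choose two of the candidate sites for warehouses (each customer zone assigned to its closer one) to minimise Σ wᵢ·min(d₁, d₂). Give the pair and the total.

{X, Z}, total 1342

Evaluate every pair (each demand assigned to the nearer of the two):
  {X, Z}: total = 1342
  {Y, Z}: total = 1360
  {X, Y}: total = 2330
Best pair: {X, Z} with total 1342.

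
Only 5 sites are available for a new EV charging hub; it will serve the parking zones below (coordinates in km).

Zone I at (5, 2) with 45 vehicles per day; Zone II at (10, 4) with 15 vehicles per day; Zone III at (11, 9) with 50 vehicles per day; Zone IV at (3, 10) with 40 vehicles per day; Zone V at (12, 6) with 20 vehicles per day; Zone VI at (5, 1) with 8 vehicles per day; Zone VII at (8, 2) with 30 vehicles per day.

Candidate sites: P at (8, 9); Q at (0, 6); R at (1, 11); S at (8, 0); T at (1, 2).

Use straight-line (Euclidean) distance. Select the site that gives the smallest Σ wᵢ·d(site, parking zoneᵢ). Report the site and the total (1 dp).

P, total 1155.8 km

Total weighted distance at each candidate:
  P (8, 9): total = 1155.8
  Q (0, 6): total = 1776.1
  R (1, 11): total = 1883.4
  S (8, 0): total = 1380.4
  T (1, 2): total = 1735.5
Minimum is at P with total 1155.8 km.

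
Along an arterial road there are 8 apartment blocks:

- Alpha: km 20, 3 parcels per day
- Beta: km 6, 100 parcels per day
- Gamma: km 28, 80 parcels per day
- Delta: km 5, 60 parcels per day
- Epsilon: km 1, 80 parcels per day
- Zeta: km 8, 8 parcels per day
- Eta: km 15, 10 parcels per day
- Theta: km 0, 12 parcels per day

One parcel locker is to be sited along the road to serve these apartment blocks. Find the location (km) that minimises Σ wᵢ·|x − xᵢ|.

x = 6

For a sum of weighted absolute distances on a line, the optimum is the weighted median (not the mean). Total weight W = 353; half-weight = 176.5.
Sort by position and accumulate weight:
  km 0 (Theta, w=12) → cum 12
  km 1 (Epsilon, w=80) → cum 92
  km 5 (Delta, w=60) → cum 152
  km 6 (Beta, w=100) → cum 252  ≥ 176.5 → median here
  km 8 (Zeta, w=8) → cum 260
  km 15 (Eta, w=10) → cum 270
  km 20 (Alpha, w=3) → cum 273
  km 28 (Gamma, w=80) → cum 353
Optimal location: km 6.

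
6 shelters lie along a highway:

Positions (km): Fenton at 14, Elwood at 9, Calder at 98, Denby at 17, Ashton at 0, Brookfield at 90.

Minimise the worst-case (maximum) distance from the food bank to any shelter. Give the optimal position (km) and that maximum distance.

location 49, max distance 49

The 1-center on a line is the midpoint of the two extreme points: leftmost at 0, rightmost at 98.
Optimal location = (0 + 98)/2 = 49; maximum distance = (98 − 0)/2 = 49.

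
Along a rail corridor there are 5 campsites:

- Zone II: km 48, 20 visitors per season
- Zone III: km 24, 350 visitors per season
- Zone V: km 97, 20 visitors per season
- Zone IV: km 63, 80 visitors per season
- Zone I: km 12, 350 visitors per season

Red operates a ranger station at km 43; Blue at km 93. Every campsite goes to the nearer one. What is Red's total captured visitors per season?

800

The indifferent point is the midpoint (43+93)/2 = 68; campsites left of it (closer to Red at 43) go to Red, those right go to Blue.
  Zone I at 12 (w=350) → Red
  Zone III at 24 (w=350) → Red
  Zone II at 48 (w=20) → Red
  Zone IV at 63 (w=80) → Red
  Zone V at 97 (w=20) → Blue
Red captures 800; Blue captures 20.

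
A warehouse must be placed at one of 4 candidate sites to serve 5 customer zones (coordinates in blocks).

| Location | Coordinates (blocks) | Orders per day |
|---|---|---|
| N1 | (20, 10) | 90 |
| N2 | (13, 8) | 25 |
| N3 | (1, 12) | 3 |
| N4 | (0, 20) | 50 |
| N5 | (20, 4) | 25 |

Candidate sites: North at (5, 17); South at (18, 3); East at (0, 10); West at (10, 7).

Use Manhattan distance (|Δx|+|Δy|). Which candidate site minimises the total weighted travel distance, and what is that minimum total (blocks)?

Total weighted distance at each candidate:
  North (5, 17): total = 3532
  South (18, 3): total = 2963
  East (0, 10): total = 3334
  West (10, 7): total = 2787
Minimum is at West with total 2787 blocks.

West, total 2787 blocks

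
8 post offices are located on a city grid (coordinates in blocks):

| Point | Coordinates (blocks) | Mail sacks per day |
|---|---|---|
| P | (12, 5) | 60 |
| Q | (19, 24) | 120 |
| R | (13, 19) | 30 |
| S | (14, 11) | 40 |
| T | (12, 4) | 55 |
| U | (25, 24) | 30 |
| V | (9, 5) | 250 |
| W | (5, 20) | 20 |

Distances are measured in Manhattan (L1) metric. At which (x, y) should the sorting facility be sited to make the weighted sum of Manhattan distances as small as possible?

Manhattan distance separates: Σwᵢ(|x−xᵢ|+|y−yᵢ|) = Σwᵢ|x−xᵢ| + Σwᵢ|y−yᵢ|, so x and y are optimised independently as 1-D weighted medians.
Total weight W = 605; half = 302.5.
x-coordinate, sorted with cumulative weight:
  x=5 (W, w=20) cum 20
  x=9 (V, w=250) cum 270
  x=12 (P, w=60) cum 330  ← median
  x=12 (T, w=55) cum 385
  x=13 (R, w=30) cum 415
  x=14 (S, w=40) cum 455
  x=19 (Q, w=120) cum 575
  x=25 (U, w=30) cum 605
⇒ x* = 12
y-coordinate, sorted with cumulative weight:
  y=4 (T, w=55) cum 55
  y=5 (P, w=60) cum 115
  y=5 (V, w=250) cum 365  ← median
  y=11 (S, w=40) cum 405
  y=19 (R, w=30) cum 435
  y=20 (W, w=20) cum 455
  y=24 (Q, w=120) cum 575
  y=24 (U, w=30) cum 605
⇒ y* = 5

(12, 5)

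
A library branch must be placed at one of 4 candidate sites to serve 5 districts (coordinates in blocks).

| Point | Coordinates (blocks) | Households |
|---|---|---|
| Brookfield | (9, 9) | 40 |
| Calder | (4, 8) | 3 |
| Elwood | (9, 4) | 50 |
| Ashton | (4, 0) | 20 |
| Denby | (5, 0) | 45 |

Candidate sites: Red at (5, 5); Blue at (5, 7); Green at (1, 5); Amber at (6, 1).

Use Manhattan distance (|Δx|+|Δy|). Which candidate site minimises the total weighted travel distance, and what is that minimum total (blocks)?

Amber, total 917 blocks

Total weighted distance at each candidate:
  Red (5, 5): total = 927
  Blue (5, 7): total = 1071
  Green (1, 5): total = 1513
  Amber (6, 1): total = 917
Minimum is at Amber with total 917 blocks.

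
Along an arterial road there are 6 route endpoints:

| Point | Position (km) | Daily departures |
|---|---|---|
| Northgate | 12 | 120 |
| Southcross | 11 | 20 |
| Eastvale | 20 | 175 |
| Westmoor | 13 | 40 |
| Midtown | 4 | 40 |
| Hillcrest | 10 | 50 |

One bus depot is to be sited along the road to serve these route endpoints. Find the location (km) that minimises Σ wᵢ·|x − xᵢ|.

x = 12

For a sum of weighted absolute distances on a line, the optimum is the weighted median (not the mean). Total weight W = 445; half-weight = 222.5.
Sort by position and accumulate weight:
  km 4 (Midtown, w=40) → cum 40
  km 10 (Hillcrest, w=50) → cum 90
  km 11 (Southcross, w=20) → cum 110
  km 12 (Northgate, w=120) → cum 230  ≥ 222.5 → median here
  km 13 (Westmoor, w=40) → cum 270
  km 20 (Eastvale, w=175) → cum 445
Optimal location: km 12.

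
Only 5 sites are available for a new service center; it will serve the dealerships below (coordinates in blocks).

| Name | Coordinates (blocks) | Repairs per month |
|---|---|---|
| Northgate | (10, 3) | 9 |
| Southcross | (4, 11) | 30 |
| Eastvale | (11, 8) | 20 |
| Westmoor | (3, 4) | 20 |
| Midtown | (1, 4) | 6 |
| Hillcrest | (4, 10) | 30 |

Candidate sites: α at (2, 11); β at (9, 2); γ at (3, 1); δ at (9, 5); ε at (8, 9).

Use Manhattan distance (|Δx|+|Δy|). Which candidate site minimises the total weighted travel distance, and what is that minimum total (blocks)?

α, total 742 blocks

Total weighted distance at each candidate:
  α (2, 11): total = 742
  β (9, 2): total = 1208
  γ (3, 1): total = 1101
  δ (9, 5): total = 951
  ε (8, 9): total = 754
Minimum is at α with total 742 blocks.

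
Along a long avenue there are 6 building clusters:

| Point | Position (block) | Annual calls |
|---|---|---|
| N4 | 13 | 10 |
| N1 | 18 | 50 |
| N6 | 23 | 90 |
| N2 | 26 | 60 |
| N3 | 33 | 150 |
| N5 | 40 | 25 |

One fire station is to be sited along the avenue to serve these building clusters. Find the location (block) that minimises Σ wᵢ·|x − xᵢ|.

x = 26

For a sum of weighted absolute distances on a line, the optimum is the weighted median (not the mean). Total weight W = 385; half-weight = 192.5.
Sort by position and accumulate weight:
  block 13 (N4, w=10) → cum 10
  block 18 (N1, w=50) → cum 60
  block 23 (N6, w=90) → cum 150
  block 26 (N2, w=60) → cum 210  ≥ 192.5 → median here
  block 33 (N3, w=150) → cum 360
  block 40 (N5, w=25) → cum 385
Optimal location: block 26.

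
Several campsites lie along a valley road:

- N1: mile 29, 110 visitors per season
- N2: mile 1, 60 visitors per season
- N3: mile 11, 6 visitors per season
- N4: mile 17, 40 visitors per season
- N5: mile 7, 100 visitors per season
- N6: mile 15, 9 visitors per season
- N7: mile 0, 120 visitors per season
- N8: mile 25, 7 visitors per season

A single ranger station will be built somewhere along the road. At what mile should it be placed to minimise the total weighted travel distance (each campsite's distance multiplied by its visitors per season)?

x = 7

For a sum of weighted absolute distances on a line, the optimum is the weighted median (not the mean). Total weight W = 452; half-weight = 226.
Sort by position and accumulate weight:
  mile 0 (N7, w=120) → cum 120
  mile 1 (N2, w=60) → cum 180
  mile 7 (N5, w=100) → cum 280  ≥ 226 → median here
  mile 11 (N3, w=6) → cum 286
  mile 15 (N6, w=9) → cum 295
  mile 17 (N4, w=40) → cum 335
  mile 25 (N8, w=7) → cum 342
  mile 29 (N1, w=110) → cum 452
Optimal location: mile 7.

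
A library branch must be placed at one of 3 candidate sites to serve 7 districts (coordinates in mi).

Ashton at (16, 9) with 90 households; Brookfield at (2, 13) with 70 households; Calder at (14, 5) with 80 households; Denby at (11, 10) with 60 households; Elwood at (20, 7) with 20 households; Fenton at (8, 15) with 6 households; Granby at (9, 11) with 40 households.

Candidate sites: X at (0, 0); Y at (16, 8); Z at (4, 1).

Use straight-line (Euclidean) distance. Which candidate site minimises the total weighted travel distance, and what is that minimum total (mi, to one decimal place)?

Y, total 2193.1 mi

Total weighted distance at each candidate:
  X (0, 0): total = 5748.4
  Y (16, 8): total = 2193.1
  Z (4, 1): total = 4571.7
Minimum is at Y with total 2193.1 mi.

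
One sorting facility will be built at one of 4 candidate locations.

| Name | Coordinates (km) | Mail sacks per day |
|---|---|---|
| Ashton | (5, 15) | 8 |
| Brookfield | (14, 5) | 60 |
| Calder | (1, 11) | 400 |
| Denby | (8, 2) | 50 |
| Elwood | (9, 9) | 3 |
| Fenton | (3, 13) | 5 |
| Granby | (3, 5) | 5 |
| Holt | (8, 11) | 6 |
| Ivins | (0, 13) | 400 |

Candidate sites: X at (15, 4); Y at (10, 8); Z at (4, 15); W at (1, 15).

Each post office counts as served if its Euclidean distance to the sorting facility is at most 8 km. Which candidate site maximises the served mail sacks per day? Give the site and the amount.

Z, covering 822

Coverage radius r = 8 km; a point is covered iff (Δx)²+(Δy)² ≤ 8² = 64.
  X (15, 4): covers {Brookfield, Denby, Elwood} → 113
  Y (10, 8): covers {Brookfield, Denby, Elwood, Granby, Holt} → 124
  Z (4, 15): covers {Ashton, Calder, Elwood, Fenton, Holt, Ivins} → 822
  W (1, 15): covers {Ashton, Calder, Fenton, Ivins} → 813
Maximum coverage at Z: 822 mail sacks per day.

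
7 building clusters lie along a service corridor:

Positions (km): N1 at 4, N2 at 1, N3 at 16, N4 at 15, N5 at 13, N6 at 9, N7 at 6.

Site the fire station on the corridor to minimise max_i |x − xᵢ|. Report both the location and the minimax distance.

location 8.5, max distance 7.5

The 1-center on a line is the midpoint of the two extreme points: leftmost at 1, rightmost at 16.
Optimal location = (1 + 16)/2 = 8.5; maximum distance = (16 − 1)/2 = 7.5.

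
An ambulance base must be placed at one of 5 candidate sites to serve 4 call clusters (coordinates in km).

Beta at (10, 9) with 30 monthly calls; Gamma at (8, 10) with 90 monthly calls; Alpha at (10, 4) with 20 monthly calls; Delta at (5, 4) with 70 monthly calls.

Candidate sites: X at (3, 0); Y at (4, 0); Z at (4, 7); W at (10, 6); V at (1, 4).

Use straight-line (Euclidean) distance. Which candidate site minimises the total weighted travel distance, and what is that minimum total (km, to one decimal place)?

W, total 909.5 km

Total weighted distance at each candidate:
  X (3, 0): total = 1822.6
  Y (4, 0): total = 1726.7
  Z (4, 7): total = 995.3
  W (10, 6): total = 909.5
  V (1, 4): total = 1598.6
Minimum is at W with total 909.5 km.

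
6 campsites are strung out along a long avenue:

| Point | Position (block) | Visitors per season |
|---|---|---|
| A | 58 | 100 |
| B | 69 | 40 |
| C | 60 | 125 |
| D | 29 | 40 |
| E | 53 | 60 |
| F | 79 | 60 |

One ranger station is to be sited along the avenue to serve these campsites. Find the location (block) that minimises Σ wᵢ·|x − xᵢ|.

x = 60

For a sum of weighted absolute distances on a line, the optimum is the weighted median (not the mean). Total weight W = 425; half-weight = 212.5.
Sort by position and accumulate weight:
  block 29 (D, w=40) → cum 40
  block 53 (E, w=60) → cum 100
  block 58 (A, w=100) → cum 200
  block 60 (C, w=125) → cum 325  ≥ 212.5 → median here
  block 69 (B, w=40) → cum 365
  block 79 (F, w=60) → cum 425
Optimal location: block 60.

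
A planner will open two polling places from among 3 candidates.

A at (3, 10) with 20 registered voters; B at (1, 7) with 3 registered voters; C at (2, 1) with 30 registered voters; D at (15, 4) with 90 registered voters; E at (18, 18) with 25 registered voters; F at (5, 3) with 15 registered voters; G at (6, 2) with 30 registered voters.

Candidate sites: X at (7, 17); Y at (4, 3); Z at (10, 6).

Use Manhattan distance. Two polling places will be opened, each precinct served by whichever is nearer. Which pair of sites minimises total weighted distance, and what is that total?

Evaluate every pair (each demand assigned to the nearer of the two):
  {Y, Z}: total = 1536
  {X, Y}: total = 1786
  {X, Z}: total = 1930
Best pair: {Y, Z} with total 1536.

{Y, Z}, total 1536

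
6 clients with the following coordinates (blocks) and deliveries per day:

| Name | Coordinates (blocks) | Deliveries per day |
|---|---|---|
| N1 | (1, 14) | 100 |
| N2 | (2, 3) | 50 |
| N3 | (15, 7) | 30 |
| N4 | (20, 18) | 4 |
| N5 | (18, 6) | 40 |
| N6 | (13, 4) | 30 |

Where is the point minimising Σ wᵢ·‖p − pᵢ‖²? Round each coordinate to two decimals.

(7.24, 8.63)

The minimiser of Σwᵢ‖p−pᵢ‖² is the weighted centroid p* = (Σwᵢpᵢ)/(Σwᵢ).
Σwᵢ = 254.
Σwᵢxᵢ = 100·1 + 50·2 + 30·15 + 4·20 + 40·18 + 30·13 = 1840.
Σwᵢyᵢ = 100·14 + 50·3 + 30·7 + 4·18 + 40·6 + 30·4 = 2192.
x* = 1840/254 = 7.24, y* = 2192/254 = 8.63.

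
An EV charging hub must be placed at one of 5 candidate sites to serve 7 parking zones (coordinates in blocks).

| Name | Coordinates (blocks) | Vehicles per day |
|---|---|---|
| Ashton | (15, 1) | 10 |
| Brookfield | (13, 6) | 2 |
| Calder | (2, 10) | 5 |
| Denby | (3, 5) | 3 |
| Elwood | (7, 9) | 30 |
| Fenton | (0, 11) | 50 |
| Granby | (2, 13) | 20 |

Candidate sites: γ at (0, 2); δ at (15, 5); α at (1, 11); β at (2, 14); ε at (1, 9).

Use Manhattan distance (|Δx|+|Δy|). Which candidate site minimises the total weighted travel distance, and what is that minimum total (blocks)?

Total weighted distance at each candidate:
  γ (0, 2): total = 1392
  δ (15, 5): total = 2002
  α (1, 11): total = 658
  β (2, 14): total = 918
  ε (1, 9): total = 708
Minimum is at α with total 658 blocks.

α, total 658 blocks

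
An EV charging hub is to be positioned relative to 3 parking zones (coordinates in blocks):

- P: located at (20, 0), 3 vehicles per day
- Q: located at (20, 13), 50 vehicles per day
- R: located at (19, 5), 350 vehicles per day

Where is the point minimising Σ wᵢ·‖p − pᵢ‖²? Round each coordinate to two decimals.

(19.13, 5.96)

The minimiser of Σwᵢ‖p−pᵢ‖² is the weighted centroid p* = (Σwᵢpᵢ)/(Σwᵢ).
Σwᵢ = 403.
Σwᵢxᵢ = 3·20 + 50·20 + 350·19 = 7710.
Σwᵢyᵢ = 3·0 + 50·13 + 350·5 = 2400.
x* = 7710/403 = 19.13, y* = 2400/403 = 5.96.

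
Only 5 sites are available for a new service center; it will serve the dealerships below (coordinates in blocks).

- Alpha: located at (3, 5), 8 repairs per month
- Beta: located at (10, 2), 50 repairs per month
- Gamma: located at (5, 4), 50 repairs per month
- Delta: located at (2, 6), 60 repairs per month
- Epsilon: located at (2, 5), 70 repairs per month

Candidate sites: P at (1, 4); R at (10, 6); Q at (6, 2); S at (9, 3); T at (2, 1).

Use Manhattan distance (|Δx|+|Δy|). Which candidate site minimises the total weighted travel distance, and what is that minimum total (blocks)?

P, total 1094 blocks

Total weighted distance at each candidate:
  P (1, 4): total = 1094
  R (10, 6): total = 1724
  Q (6, 2): total = 1368
  S (9, 3): total = 1644
  T (2, 1): total = 1370
Minimum is at P with total 1094 blocks.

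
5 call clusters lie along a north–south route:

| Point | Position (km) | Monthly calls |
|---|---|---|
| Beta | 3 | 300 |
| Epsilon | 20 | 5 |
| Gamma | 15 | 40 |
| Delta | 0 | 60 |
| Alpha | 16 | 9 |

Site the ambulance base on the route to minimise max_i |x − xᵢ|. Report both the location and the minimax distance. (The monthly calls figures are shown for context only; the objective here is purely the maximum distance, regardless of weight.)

The 1-center on a line is the midpoint of the two extreme points: leftmost at 0, rightmost at 20.
Optimal location = (0 + 20)/2 = 10; maximum distance = (20 − 0)/2 = 10.

location 10, max distance 10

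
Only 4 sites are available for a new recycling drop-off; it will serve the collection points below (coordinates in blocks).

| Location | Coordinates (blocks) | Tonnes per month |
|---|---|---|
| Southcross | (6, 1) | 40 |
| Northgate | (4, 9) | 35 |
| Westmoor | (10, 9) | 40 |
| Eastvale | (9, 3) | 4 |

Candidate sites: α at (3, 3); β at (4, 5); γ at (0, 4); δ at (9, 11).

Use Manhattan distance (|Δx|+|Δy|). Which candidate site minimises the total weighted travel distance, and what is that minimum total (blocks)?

β, total 808 blocks

Total weighted distance at each candidate:
  α (3, 3): total = 989
  β (4, 5): total = 808
  γ (0, 4): total = 1315
  δ (9, 11): total = 917
Minimum is at β with total 808 blocks.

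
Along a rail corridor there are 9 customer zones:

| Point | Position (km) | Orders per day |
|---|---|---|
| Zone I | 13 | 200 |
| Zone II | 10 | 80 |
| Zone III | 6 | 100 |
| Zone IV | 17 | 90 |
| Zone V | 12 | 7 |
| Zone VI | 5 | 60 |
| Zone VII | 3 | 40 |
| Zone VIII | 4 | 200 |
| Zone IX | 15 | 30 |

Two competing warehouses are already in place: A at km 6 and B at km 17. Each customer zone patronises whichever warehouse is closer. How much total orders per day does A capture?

480

The indifferent point is the midpoint (6+17)/2 = 11.5; customer zones left of it (closer to A at 6) go to A, those right go to B.
  Zone VII at 3 (w=40) → A
  Zone VIII at 4 (w=200) → A
  Zone VI at 5 (w=60) → A
  Zone III at 6 (w=100) → A
  Zone II at 10 (w=80) → A
  Zone V at 12 (w=7) → B
  Zone I at 13 (w=200) → B
  Zone IX at 15 (w=30) → B
  Zone IV at 17 (w=90) → B
A captures 480; B captures 327.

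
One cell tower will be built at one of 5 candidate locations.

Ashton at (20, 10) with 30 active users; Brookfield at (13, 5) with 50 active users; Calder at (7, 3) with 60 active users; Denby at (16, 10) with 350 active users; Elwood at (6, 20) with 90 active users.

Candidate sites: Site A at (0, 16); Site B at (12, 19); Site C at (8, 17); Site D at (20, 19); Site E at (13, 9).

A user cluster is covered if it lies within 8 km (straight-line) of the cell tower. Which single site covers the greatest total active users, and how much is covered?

Site E, covering 430

Coverage radius r = 8 km; a point is covered iff (Δx)²+(Δy)² ≤ 8² = 64.
  Site A (0, 16): covers {Elwood} → 90
  Site B (12, 19): covers {Elwood} → 90
  Site C (8, 17): covers {Elwood} → 90
  Site D (20, 19): covers {none} → 0
  Site E (13, 9): covers {Ashton, Brookfield, Denby} → 430
Maximum coverage at Site E: 430 active users.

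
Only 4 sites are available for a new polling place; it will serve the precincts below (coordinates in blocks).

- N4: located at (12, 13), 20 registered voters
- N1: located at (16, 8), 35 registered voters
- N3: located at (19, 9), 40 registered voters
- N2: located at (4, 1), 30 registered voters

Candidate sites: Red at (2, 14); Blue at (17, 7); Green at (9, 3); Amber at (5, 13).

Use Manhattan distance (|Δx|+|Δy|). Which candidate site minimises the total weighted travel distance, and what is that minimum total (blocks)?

Total weighted distance at each candidate:
  Red (2, 14): total = 2250
  Blue (17, 7): total = 1020
  Green (9, 3): total = 1530
  Amber (5, 13): total = 1810
Minimum is at Blue with total 1020 blocks.

Blue, total 1020 blocks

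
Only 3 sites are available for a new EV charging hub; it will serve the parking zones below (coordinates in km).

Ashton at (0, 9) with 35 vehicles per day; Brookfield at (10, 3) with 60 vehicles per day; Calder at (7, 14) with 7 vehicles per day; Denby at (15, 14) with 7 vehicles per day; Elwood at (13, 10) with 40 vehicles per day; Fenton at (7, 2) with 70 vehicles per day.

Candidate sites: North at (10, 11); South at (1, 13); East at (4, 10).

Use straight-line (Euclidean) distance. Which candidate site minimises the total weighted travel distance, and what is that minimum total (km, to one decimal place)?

Total weighted distance at each candidate:
  North (10, 11): total = 1698.0
  South (1, 13): total = 2464.2
  East (4, 10): total = 1772.5
Minimum is at North with total 1698.0 km.

North, total 1698.0 km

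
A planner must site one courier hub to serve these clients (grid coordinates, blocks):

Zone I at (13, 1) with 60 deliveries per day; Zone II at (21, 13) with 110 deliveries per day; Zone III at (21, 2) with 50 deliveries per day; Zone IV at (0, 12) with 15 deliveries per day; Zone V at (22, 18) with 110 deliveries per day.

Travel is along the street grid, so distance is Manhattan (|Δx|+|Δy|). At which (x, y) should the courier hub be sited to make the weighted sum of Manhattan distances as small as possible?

(21, 13)

Manhattan distance separates: Σwᵢ(|x−xᵢ|+|y−yᵢ|) = Σwᵢ|x−xᵢ| + Σwᵢ|y−yᵢ|, so x and y are optimised independently as 1-D weighted medians.
Total weight W = 345; half = 172.5.
x-coordinate, sorted with cumulative weight:
  x=0 (Zone IV, w=15) cum 15
  x=13 (Zone I, w=60) cum 75
  x=21 (Zone II, w=110) cum 185  ← median
  x=21 (Zone III, w=50) cum 235
  x=22 (Zone V, w=110) cum 345
⇒ x* = 21
y-coordinate, sorted with cumulative weight:
  y=1 (Zone I, w=60) cum 60
  y=2 (Zone III, w=50) cum 110
  y=12 (Zone IV, w=15) cum 125
  y=13 (Zone II, w=110) cum 235  ← median
  y=18 (Zone V, w=110) cum 345
⇒ y* = 13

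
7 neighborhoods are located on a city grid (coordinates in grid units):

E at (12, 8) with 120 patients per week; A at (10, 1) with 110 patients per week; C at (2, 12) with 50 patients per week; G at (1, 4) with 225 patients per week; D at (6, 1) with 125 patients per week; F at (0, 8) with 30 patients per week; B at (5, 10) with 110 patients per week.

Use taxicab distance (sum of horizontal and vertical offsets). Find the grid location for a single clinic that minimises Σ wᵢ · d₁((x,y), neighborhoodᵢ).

Manhattan distance separates: Σwᵢ(|x−xᵢ|+|y−yᵢ|) = Σwᵢ|x−xᵢ| + Σwᵢ|y−yᵢ|, so x and y are optimised independently as 1-D weighted medians.
Total weight W = 770; half = 385.
x-coordinate, sorted with cumulative weight:
  x=0 (F, w=30) cum 30
  x=1 (G, w=225) cum 255
  x=2 (C, w=50) cum 305
  x=5 (B, w=110) cum 415  ← median
  x=6 (D, w=125) cum 540
  x=10 (A, w=110) cum 650
  x=12 (E, w=120) cum 770
⇒ x* = 5
y-coordinate, sorted with cumulative weight:
  y=1 (A, w=110) cum 110
  y=1 (D, w=125) cum 235
  y=4 (G, w=225) cum 460  ← median
  y=8 (E, w=120) cum 580
  y=8 (F, w=30) cum 610
  y=10 (B, w=110) cum 720
  y=12 (C, w=50) cum 770
⇒ y* = 4

(5, 4)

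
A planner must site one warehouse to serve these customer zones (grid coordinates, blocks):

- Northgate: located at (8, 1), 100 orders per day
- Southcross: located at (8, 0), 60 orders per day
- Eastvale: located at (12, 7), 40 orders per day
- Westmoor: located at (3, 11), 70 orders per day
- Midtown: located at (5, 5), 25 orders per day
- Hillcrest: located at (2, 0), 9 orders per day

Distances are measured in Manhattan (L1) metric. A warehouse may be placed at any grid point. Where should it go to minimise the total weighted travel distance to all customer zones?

(8, 1)

Manhattan distance separates: Σwᵢ(|x−xᵢ|+|y−yᵢ|) = Σwᵢ|x−xᵢ| + Σwᵢ|y−yᵢ|, so x and y are optimised independently as 1-D weighted medians.
Total weight W = 304; half = 152.
x-coordinate, sorted with cumulative weight:
  x=2 (Hillcrest, w=9) cum 9
  x=3 (Westmoor, w=70) cum 79
  x=5 (Midtown, w=25) cum 104
  x=8 (Northgate, w=100) cum 204  ← median
  x=8 (Southcross, w=60) cum 264
  x=12 (Eastvale, w=40) cum 304
⇒ x* = 8
y-coordinate, sorted with cumulative weight:
  y=0 (Southcross, w=60) cum 60
  y=0 (Hillcrest, w=9) cum 69
  y=1 (Northgate, w=100) cum 169  ← median
  y=5 (Midtown, w=25) cum 194
  y=7 (Eastvale, w=40) cum 234
  y=11 (Westmoor, w=70) cum 304
⇒ y* = 1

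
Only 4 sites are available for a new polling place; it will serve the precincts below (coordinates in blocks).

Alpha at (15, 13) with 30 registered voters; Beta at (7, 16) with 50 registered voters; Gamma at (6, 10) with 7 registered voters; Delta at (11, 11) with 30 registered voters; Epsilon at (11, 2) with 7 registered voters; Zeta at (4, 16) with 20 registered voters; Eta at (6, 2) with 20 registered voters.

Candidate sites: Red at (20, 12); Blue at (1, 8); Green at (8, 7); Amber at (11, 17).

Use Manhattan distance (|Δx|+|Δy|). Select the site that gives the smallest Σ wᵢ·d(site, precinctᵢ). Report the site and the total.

Total weighted distance at each candidate:
  Red (20, 12): total = 2455
  Blue (1, 8): total = 2261
  Green (8, 7): total = 1591
  Amber (11, 17): total = 1419
Minimum is at Amber with total 1419 blocks.

Amber, total 1419 blocks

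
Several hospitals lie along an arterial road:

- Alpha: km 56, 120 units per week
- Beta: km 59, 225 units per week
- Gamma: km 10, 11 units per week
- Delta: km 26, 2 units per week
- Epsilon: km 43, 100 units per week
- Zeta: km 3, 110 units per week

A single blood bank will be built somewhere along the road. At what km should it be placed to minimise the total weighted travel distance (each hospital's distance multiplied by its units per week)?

For a sum of weighted absolute distances on a line, the optimum is the weighted median (not the mean). Total weight W = 568; half-weight = 284.
Sort by position and accumulate weight:
  km 3 (Zeta, w=110) → cum 110
  km 10 (Gamma, w=11) → cum 121
  km 26 (Delta, w=2) → cum 123
  km 43 (Epsilon, w=100) → cum 223
  km 56 (Alpha, w=120) → cum 343  ≥ 284 → median here
  km 59 (Beta, w=225) → cum 568
Optimal location: km 56.

x = 56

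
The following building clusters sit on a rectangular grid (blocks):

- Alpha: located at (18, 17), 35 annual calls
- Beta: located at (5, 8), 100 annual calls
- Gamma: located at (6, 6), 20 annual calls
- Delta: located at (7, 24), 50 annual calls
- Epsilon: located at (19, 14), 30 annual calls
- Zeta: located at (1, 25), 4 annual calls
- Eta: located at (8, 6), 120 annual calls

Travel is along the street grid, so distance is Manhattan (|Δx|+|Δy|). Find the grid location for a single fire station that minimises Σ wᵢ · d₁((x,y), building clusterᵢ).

(8, 8)

Manhattan distance separates: Σwᵢ(|x−xᵢ|+|y−yᵢ|) = Σwᵢ|x−xᵢ| + Σwᵢ|y−yᵢ|, so x and y are optimised independently as 1-D weighted medians.
Total weight W = 359; half = 179.5.
x-coordinate, sorted with cumulative weight:
  x=1 (Zeta, w=4) cum 4
  x=5 (Beta, w=100) cum 104
  x=6 (Gamma, w=20) cum 124
  x=7 (Delta, w=50) cum 174
  x=8 (Eta, w=120) cum 294  ← median
  x=18 (Alpha, w=35) cum 329
  x=19 (Epsilon, w=30) cum 359
⇒ x* = 8
y-coordinate, sorted with cumulative weight:
  y=6 (Gamma, w=20) cum 20
  y=6 (Eta, w=120) cum 140
  y=8 (Beta, w=100) cum 240  ← median
  y=14 (Epsilon, w=30) cum 270
  y=17 (Alpha, w=35) cum 305
  y=24 (Delta, w=50) cum 355
  y=25 (Zeta, w=4) cum 359
⇒ y* = 8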